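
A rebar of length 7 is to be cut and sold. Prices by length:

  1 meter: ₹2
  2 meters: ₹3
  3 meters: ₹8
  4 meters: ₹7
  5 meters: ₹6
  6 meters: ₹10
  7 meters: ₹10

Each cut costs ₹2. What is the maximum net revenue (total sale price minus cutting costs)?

Let net[k] be the best obtainable value from length k. For each k, try every first piece i and keep the best of price[i] + net[k−i] minus the 2 cut fee when i<k.
net[1] = 2
net[2] = 3
net[3] = 8
net[4] = 8  (first piece 1, then net[3]=8)
net[5] = 9  (first piece 2, then net[3]=8)
net[6] = 14  (first piece 3, then net[3]=8)
net[7] = 14  (first piece 1, then net[6]=14)
One optimal plan: pieces 3 + 3 + 1 (2 cuts) → ₹18 − ₹4 = ₹14.

14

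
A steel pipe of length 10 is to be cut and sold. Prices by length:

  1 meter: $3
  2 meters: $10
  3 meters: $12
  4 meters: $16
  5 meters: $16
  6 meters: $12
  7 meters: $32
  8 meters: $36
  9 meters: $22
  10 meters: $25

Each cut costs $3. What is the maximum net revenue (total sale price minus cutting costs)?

Consider every possible first cut. v[k] is the best of p[i]+v[k−i] over all sellable i≤k, charging 3 whenever i<k.
v[1] = 3
v[2] = 10
v[3] = 12
v[4] = 17  (first piece 2, then v[2]=10)
v[5] = 19  (first piece 2, then v[3]=12)
v[6] = 24  (first piece 2, then v[4]=17)
v[7] = 32
v[8] = 36
v[9] = 39  (first piece 2, then v[7]=32)
v[10] = 43  (first piece 2, then v[8]=36)
One optimal plan: pieces 8 + 2 (1 cut) → $46 − $3 = $43.

43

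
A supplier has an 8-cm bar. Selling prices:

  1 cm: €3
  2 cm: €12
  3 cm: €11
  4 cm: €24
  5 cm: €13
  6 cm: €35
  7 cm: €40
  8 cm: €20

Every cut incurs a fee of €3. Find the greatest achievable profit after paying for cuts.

Let v[k] be the best obtainable value from length k. For each k, try every first piece i and keep the best of price[i] + v[k−i] minus the 3 cut fee when i<k.
v[1] = 3
v[2] = max(3+3-3, 12+0) = 12
v[3] = max(3+12-3, 12+3-3, 11+0) = 12
v[4] = max(3+12-3, 12+12-3, 11+3-3, 24+0) = 24
v[5] = max(3+24-3, 12+12-3, 11+12-3, 24+3-3, 13+0) = 24
v[6] = max(3+24-3, 12+24-3, 11+12-3, 24+12-3, 13+3-3, 35+0) = 35
v[7] = max(3+35-3, 12+24-3, 11+24-3, …, 35+3-3, 40+0) = 40
v[8] = max(3+40-3, 12+35-3, 11+24-3, …, 40+3-3, 20+0) = 45
One optimal plan: pieces 4 + 4 (1 cut) → €48 − €3 = €45.

45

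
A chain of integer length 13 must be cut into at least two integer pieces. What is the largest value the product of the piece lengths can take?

Fill m[k] for k=2..13: at each k try every first piece i and multiply by the better of (k−i) uncut or m[k−i].
m[2] = 1×max(1,0) = 1×1 = 1
m[3] = 1×max(2,1) = 1×2 = 2
m[4] = 2×max(2,1) = 2×2 = 4
m[5] = 2×max(3,2) = 2×3 = 6
m[6] = 3×max(3,2) = 3×3 = 9
m[7] = 2×max(5,6) = 2×6 = 12
m[8] = 2×max(6,9) = 2×9 = 18
m[9] = 3×max(6,9) = 3×9 = 27
m[10] = 2×max(8,18) = 2×18 = 36
m[11] = 2×max(9,27) = 2×27 = 54
m[12] = 3×max(9,27) = 3×27 = 81
m[13] = 2×max(11,54) = 2×54 = 108
One optimal split: 3 + 3 + 3 + 2 + 2; product 3×3×3×2×2 = 108.

108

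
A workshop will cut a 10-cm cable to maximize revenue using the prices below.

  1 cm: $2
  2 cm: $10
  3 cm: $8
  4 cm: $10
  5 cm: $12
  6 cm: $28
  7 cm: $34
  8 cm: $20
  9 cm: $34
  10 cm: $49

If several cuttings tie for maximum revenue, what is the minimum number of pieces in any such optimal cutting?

Build r[k] bottom-up: r[k] = max over allowed piece i of (p[i] + r[k−i]).
r[1] = 2
r[2] = 10
r[3] = 12  (first piece 1, then r[2]=10)
r[4] = 20  (first piece 2, then r[2]=10)
r[5] = 22  (first piece 1, then r[4]=20)
r[6] = 30  (first piece 2, then r[4]=20)
r[7] = 34
r[8] = 40  (first piece 2, then r[6]=30)
r[9] = 44  (first piece 2, then r[7]=34)
r[10] = 50  (first piece 2, then r[8]=40)
Maximum revenue is $50.
Now minimize piece count subject to staying optimal: for each k, pieces[k] = 1 + min over i with p[i]+r[k−i]=r[k] of pieces[k−i].
pieces[7] = 1
pieces[8] = 4
pieces[9] = 2
pieces[10] = 5

5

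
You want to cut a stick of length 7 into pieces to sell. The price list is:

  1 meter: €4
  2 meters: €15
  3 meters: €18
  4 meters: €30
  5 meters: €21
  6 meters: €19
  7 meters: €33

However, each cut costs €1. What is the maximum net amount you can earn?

47

Let net[k] be the best obtainable value from length k. For each k, try every first piece i and keep the best of price[i] + net[k−i] minus the 1 cut fee when i<k.
net[1] = 4
net[2] = 15
net[3] = 18  (first piece 1, then net[2]=15)
net[4] = 30
net[5] = 33  (first piece 1, then net[4]=30)
net[6] = 44  (first piece 2, then net[4]=30)
net[7] = 47  (first piece 1, then net[6]=44)
One optimal plan: pieces 4 + 2 + 1 (2 cuts) → €49 − €2 = €47.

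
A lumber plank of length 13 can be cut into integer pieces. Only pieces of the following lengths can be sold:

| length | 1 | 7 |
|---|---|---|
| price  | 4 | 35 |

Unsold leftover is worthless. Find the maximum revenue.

Let f[k] be the best obtainable value from length k. For each k, try every first piece i and keep the best of price[i] + f[k−i].
f[1] = 4
f[2] = 8  (first piece 1, then f[1]=4)
f[3] = 12  (first piece 1, then f[2]=8)
f[4] = 16  (first piece 1, then f[3]=12)
f[5] = 20  (first piece 1, then f[4]=16)
f[6] = 24  (first piece 1, then f[5]=20)
f[7] = 35
f[8] = 39  (first piece 1, then f[7]=35)
f[9] = 43  (first piece 1, then f[8]=39)
f[10] = 47  (first piece 1, then f[9]=43)
f[11] = 51  (first piece 1, then f[10]=47)
f[12] = 55  (first piece 1, then f[11]=51)
f[13] = 59  (first piece 1, then f[12]=55)
One optimal cutting: 7 + 1 + 1 + 1 + 1 + 1 + 1 → $59.

59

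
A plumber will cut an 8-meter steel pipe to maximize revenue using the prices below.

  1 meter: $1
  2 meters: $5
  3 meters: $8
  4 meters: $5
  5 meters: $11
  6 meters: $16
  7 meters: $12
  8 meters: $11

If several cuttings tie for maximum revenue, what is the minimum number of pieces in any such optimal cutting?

Build r[k] bottom-up: r[k] = max over allowed piece i of (p[i] + r[k−i]).
r[1] = 1
r[2] = 5
r[3] = 8
r[4] = 10  (first piece 2, then r[2]=5)
r[5] = 13  (first piece 2, then r[3]=8)
r[6] = 16  (first piece 3, then r[3]=8)
r[7] = 18  (first piece 2, then r[5]=13)
r[8] = 21  (first piece 2, then r[6]=16)
Maximum revenue is $21.
Now minimize piece count subject to staying optimal: for each k, pieces[k] = 1 + min over i with p[i]+r[k−i]=r[k] of pieces[k−i].
pieces[5] = 2
pieces[6] = 1
pieces[7] = 3
pieces[8] = 2

2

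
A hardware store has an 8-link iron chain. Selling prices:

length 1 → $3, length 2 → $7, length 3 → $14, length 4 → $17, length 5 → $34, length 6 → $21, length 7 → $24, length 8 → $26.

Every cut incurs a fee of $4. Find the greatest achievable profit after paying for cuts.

44

Let net[k] be the best obtainable value from length k. For each k, try every first piece i and keep the best of price[i] + net[k−i] minus the 4 cut fee when i<k.
net[1] = 3
net[2] = max(3+3-4, 7+0) = 7
net[3] = max(3+7-4, 7+3-4, 14+0) = 14
net[4] = max(3+14-4, 7+7-4, 14+3-4, 17+0) = 17
net[5] = max(3+17-4, 7+14-4, 14+7-4, 17+3-4, 34+0) = 34
net[6] = max(3+34-4, 7+17-4, 14+14-4, 17+7-4, 34+3-4, 21+0) = 33
net[7] = max(3+33-4, 7+34-4, 14+17-4, …, 21+3-4, 24+0) = 37
net[8] = max(3+37-4, 7+33-4, 14+34-4, …, 24+3-4, 26+0) = 44
One optimal plan: pieces 5 + 3 (1 cut) → $48 − $4 = $44.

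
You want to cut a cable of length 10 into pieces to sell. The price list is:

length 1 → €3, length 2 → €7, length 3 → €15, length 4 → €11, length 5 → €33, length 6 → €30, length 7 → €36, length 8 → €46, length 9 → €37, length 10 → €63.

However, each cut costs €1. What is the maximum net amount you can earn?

65

Let net[k] be the best obtainable value from length k. For each k, try every first piece i and keep the best of price[i] + net[k−i] minus the 1 cut fee when i<k.
net[1] = 3
net[2] = 7
net[3] = 15
net[4] = 17  (first piece 1, then net[3]=15)
net[5] = 33
net[6] = 35  (first piece 1, then net[5]=33)
net[7] = 39  (first piece 2, then net[5]=33)
net[8] = 47  (first piece 3, then net[5]=33)
net[9] = 49  (first piece 1, then net[8]=47)
net[10] = 65  (first piece 5, then net[5]=33)
One optimal plan: pieces 5 + 5 (1 cut) → €66 − €1 = €65.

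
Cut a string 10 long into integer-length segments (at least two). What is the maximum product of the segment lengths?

Define m[k] = max over 1≤i<k of i · max(k−i, m[k−i]); the inner max lets the remainder stay uncut if that's better.
m[2] = 1*max(1,0) = 1*1 = 1
m[3] = 1*max(2,1) = 1*2 = 2
m[4] = 2*max(2,1) = 2*2 = 4
m[5] = 2*max(3,2) = 2*3 = 6
m[6] = 3*max(3,2) = 3*3 = 9
m[7] = 2*max(5,6) = 2*6 = 12
m[8] = 2*max(6,9) = 2*9 = 18
m[9] = 3*max(6,9) = 3*9 = 27
m[10] = 2*max(8,18) = 2*18 = 36
One optimal split: 3 + 3 + 2 + 2; product 3*3*2*2 = 36.

36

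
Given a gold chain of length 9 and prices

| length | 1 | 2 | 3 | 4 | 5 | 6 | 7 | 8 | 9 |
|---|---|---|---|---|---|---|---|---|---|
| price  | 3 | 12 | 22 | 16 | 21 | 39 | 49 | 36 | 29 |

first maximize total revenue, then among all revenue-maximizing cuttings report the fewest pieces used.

Build r[k] bottom-up: r[k] = max over allowed piece i of (p[i] + r[k−i]).
r[1] = 3
r[2] = 12
r[3] = 22
r[4] = 25  (first piece 1, then r[3]=22)
r[5] = 34  (first piece 2, then r[3]=22)
r[6] = 44  (first piece 3, then r[3]=22)
r[7] = 49
r[8] = 56  (first piece 2, then r[6]=44)
r[9] = 66  (first piece 3, then r[6]=44)
Maximum revenue is $66.
Now minimize piece count subject to staying optimal: for each k, pieces[k] = 1 + min over i with p[i]+r[k−i]=r[k] of pieces[k−i].
pieces[6] = 2
pieces[7] = 1
pieces[8] = 3
pieces[9] = 3

3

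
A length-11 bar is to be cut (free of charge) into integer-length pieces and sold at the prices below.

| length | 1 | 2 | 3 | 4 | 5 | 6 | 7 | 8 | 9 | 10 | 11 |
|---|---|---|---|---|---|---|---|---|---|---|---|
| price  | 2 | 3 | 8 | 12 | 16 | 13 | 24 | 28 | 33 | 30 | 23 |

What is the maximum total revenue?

Consider every possible first cut. r[k] is the best of p[i]+r[k−i] over all sellable i≤k.
r[1] = 2
r[2] = 4  (first piece 1, then r[1]=2)
r[3] = 8
r[4] = 12
r[5] = 16
r[6] = 18  (first piece 1, then r[5]=16)
r[7] = 24
r[8] = 28
r[9] = 33
r[10] = 35  (first piece 1, then r[9]=33)
r[11] = 37  (first piece 1, then r[10]=35)
One optimal cutting: 9 + 1 + 1 → $33 + $2 + $2 = $37.

37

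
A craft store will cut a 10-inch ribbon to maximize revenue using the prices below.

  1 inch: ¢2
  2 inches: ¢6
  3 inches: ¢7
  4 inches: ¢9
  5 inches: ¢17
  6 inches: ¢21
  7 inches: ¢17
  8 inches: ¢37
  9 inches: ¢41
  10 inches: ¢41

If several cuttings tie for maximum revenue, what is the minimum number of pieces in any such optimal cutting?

Let r[k] be the best obtainable value from length k. For each k, try every first piece i and keep the best of price[i] + r[k−i].
r[1] = 2
r[2] = max(2+2, 6+0) = 6
r[3] = max(2+6, 6+2, 7+0) = 8
r[4] = max(2+8, 6+6, 7+2, 9+0) = 12
r[5] = max(2+12, 6+8, 7+6, 9+2, 17+0) = 17
r[6] = max(2+17, 6+12, 7+8, 9+6, 17+2, 21+0) = 21
r[7] = max(2+21, 6+17, 7+12, …, 21+2, 17+0) = 23
r[8] = max(2+23, 6+21, 7+17, …, 17+2, 37+0) = 37
r[9] = max(2+37, 6+23, 7+21, …, 37+2, 41+0) = 41
r[10] = max(2+41, 6+37, 7+23, …, 41+2, 41+0) = 43
Maximum revenue is ¢43.
Now minimize piece count subject to staying optimal: for each k, pieces[k] = 1 + min over i with p[i]+r[k−i]=r[k] of pieces[k−i].
pieces[7] = 2
pieces[8] = 1
pieces[9] = 1
pieces[10] = 2

2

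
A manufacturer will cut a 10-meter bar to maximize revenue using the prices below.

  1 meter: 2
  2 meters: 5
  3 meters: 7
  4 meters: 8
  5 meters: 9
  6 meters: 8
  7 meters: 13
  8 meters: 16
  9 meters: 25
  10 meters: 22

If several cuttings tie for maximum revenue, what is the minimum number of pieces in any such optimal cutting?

Let r[k] be the best obtainable value from length k. For each k, try every first piece i and keep the best of price[i] + r[k−i].
r[1] = 2
r[2] = 5
r[3] = 7  (first piece 1, then r[2]=5)
r[4] = 10  (first piece 2, then r[2]=5)
r[5] = 12  (first piece 1, then r[4]=10)
r[6] = 15  (first piece 2, then r[4]=10)
r[7] = 17  (first piece 1, then r[6]=15)
r[8] = 20  (first piece 2, then r[6]=15)
r[9] = 25
r[10] = 27  (first piece 1, then r[9]=25)
Maximum revenue is 27.
Now minimize piece count subject to staying optimal: for each k, pieces[k] = 1 + min over i with p[i]+r[k−i]=r[k] of pieces[k−i].
pieces[7] = 3
pieces[8] = 4
pieces[9] = 1
pieces[10] = 2

2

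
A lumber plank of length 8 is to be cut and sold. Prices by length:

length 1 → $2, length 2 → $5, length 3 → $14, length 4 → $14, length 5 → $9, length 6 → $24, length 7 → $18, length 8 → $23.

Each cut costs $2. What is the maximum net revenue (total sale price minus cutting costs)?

Let v[k] be the best obtainable value from length k. For each k, try every first piece i and keep the best of price[i] + v[k−i] minus the 2 cut fee when i<k.
v[1] = 2
v[2] = max(2+2-2, 5+0) = 5
v[3] = max(2+5-2, 5+2-2, 14+0) = 14
v[4] = max(2+14-2, 5+5-2, 14+2-2, 14+0) = 14
v[5] = max(2+14-2, 5+14-2, 14+5-2, 14+2-2, 9+0) = 17
v[6] = max(2+17-2, 5+14-2, 14+14-2, 14+5-2, 9+2-2, 24+0) = 26
v[7] = max(2+26-2, 5+17-2, 14+14-2, …, 24+2-2, 18+0) = 26
v[8] = max(2+26-2, 5+26-2, 14+17-2, …, 18+2-2, 23+0) = 29
One optimal plan: pieces 3 + 3 + 2 (2 cuts) → $33 − $4 = $29.

29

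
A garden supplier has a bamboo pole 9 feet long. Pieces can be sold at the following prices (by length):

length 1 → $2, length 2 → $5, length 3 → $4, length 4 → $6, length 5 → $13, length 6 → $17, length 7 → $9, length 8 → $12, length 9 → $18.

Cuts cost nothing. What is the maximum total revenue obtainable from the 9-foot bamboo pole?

24

Let r[k] be the best obtainable value from length k. For each k, try every first piece i and keep the best of price[i] + r[k−i].
r[1] = 2
r[2] = max(2+2, 5+0) = 5
r[3] = max(2+5, 5+2, 4+0) = 7
r[4] = max(2+7, 5+5, 4+2, 6+0) = 10
r[5] = max(2+10, 5+7, 4+5, 6+2, 13+0) = 13
r[6] = max(2+13, 5+10, 4+7, 6+5, 13+2, 17+0) = 17
r[7] = max(2+17, 5+13, 4+10, …, 17+2, 9+0) = 19
r[8] = max(2+19, 5+17, 4+13, …, 9+2, 12+0) = 22
r[9] = max(2+22, 5+19, 4+17, …, 12+2, 18+0) = 24
One optimal cutting: 6 + 2 + 1 → $17 + $5 + $2 = $24.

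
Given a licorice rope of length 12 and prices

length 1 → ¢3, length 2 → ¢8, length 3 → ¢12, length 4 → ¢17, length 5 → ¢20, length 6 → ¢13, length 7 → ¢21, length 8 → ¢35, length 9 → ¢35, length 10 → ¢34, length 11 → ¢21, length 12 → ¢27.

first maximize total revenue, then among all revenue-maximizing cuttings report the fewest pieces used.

2

Let r[k] be the best obtainable value from length k. For each k, try every first piece i and keep the best of price[i] + r[k−i].
r[1] = 3
r[2] = 8
r[3] = 12
r[4] = 17
r[5] = 20  (first piece 1, then r[4]=17)
r[6] = 25  (first piece 2, then r[4]=17)
r[7] = 29  (first piece 3, then r[4]=17)
r[8] = 35
r[9] = 38  (first piece 1, then r[8]=35)
r[10] = 43  (first piece 2, then r[8]=35)
r[11] = 47  (first piece 3, then r[8]=35)
r[12] = 52  (first piece 4, then r[8]=35)
Maximum revenue is ¢52.
Now minimize piece count subject to staying optimal: for each k, pieces[k] = 1 + min over i with p[i]+r[k−i]=r[k] of pieces[k−i].
pieces[9] = 2
pieces[10] = 2
pieces[11] = 2
pieces[12] = 2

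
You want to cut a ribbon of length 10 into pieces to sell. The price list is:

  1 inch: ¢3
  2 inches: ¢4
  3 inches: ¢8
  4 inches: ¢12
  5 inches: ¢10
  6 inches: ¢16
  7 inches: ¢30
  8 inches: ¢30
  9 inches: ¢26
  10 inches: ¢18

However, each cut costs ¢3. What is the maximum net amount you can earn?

Consider every possible first cut. r[k] is the best of p[i]+r[k−i] over all sellable i≤k, charging 3 whenever i<k.
r[1] = 3
r[2] = max(3+3-3, 4+0) = 4
r[3] = max(3+4-3, 4+3-3, 8+0) = 8
r[4] = max(3+8-3, 4+4-3, 8+3-3, 12+0) = 12
r[5] = max(3+12-3, 4+8-3, 8+4-3, 12+3-3, 10+0) = 12
r[6] = max(3+12-3, 4+12-3, 8+8-3, 12+4-3, 10+3-3, 16+0) = 16
r[7] = max(3+16-3, 4+12-3, 8+12-3, …, 16+3-3, 30+0) = 30
r[8] = max(3+30-3, 4+16-3, 8+12-3, …, 30+3-3, 30+0) = 30
r[9] = max(3+30-3, 4+30-3, 8+16-3, …, 30+3-3, 26+0) = 31
r[10] = max(3+31-3, 4+30-3, 8+30-3, …, 26+3-3, 18+0) = 35
One optimal plan: pieces 7 + 3 (1 cut) → ¢38 − ¢3 = ¢35.

35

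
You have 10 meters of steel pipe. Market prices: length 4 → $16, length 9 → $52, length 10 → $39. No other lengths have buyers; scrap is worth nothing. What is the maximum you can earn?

52

Build f[k] bottom-up: f[k] = max over allowed piece i of (p[i] + f[k−i]).
f[1] = 0
f[2] = 0
f[3] = 0
f[4] = 16
f[5] = 16
f[6] = 16
f[7] = 16
f[8] = 32  (first piece 4, then f[4]=16)
f[9] = max(16+16, 52+0) = 52
f[10] = max(16+16, 52+0, 39+0) = 52
One optimal cutting: pieces 9 with 1 meter of scrap → $52.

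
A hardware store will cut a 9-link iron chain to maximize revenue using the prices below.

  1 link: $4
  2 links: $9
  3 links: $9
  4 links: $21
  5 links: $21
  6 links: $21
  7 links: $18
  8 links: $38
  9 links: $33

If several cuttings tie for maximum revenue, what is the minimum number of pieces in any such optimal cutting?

3

Let r[k] be the best obtainable value from length k. For each k, try every first piece i and keep the best of price[i] + r[k−i].
r[1] = 4
r[2] = 9
r[3] = 13  (first piece 1, then r[2]=9)
r[4] = 21
r[5] = 25  (first piece 1, then r[4]=21)
r[6] = 30  (first piece 2, then r[4]=21)
r[7] = 34  (first piece 1, then r[6]=30)
r[8] = 42  (first piece 4, then r[4]=21)
r[9] = 46  (first piece 1, then r[8]=42)
Maximum revenue is $46.
Now minimize piece count subject to staying optimal: for each k, pieces[k] = 1 + min over i with p[i]+r[k−i]=r[k] of pieces[k−i].
pieces[6] = 2
pieces[7] = 3
pieces[8] = 2
pieces[9] = 3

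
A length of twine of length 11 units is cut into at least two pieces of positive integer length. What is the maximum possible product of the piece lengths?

54

Let f[k] be the best product for length k (with at least one cut). For each first piece i, the rest contributes max(k−i, f[k−i]).
Small cases: f[2]=1, f[3]=2, f[4]=4.
f[5] = 2*max(3,2) = 2*3 = 6
f[6] = 3*max(3,2) = 3*3 = 9
f[7] = 2*max(5,6) = 2*6 = 12
f[8] = 2*max(6,9) = 2*9 = 18
f[9] = 3*max(6,9) = 3*9 = 27
f[10] = 2*max(8,18) = 2*18 = 36
f[11] = 2*max(9,27) = 2*27 = 54
One optimal split: 3 + 3 + 3 + 2; product 3*3*3*2 = 54.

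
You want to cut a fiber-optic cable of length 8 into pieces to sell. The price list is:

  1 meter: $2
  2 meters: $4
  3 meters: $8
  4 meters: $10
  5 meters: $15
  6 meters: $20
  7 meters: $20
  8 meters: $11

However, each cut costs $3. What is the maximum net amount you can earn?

Consider every possible first cut. r[k] is the best of p[i]+r[k−i] over all sellable i≤k, charging 3 whenever i<k.
r[1] = 2
r[2] = max(2+2-3, 4+0) = 4
r[3] = max(2+4-3, 4+2-3, 8+0) = 8
r[4] = max(2+8-3, 4+4-3, 8+2-3, 10+0) = 10
r[5] = max(2+10-3, 4+8-3, 8+4-3, 10+2-3, 15+0) = 15
r[6] = max(2+15-3, 4+10-3, 8+8-3, 10+4-3, 15+2-3, 20+0) = 20
r[7] = max(2+20-3, 4+15-3, 8+10-3, …, 20+2-3, 20+0) = 20
r[8] = max(2+20-3, 4+20-3, 8+15-3, …, 20+2-3, 11+0) = 21
One optimal plan: pieces 6 + 2 (1 cut) → $24 − $3 = $21.

21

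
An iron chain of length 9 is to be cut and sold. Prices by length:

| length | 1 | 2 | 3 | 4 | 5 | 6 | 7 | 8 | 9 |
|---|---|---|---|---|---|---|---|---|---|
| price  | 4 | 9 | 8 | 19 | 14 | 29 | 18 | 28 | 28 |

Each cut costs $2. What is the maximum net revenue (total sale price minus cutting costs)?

Consider every possible first cut. v[k] is the best of p[i]+v[k−i] over all sellable i≤k, charging 2 whenever i<k.
v[1] = 4
v[2] = max(4+4-2, 9+0) = 9
v[3] = max(4+9-2, 9+4-2, 8+0) = 11
v[4] = max(4+11-2, 9+9-2, 8+4-2, 19+0) = 19
v[5] = max(4+19-2, 9+11-2, 8+9-2, 19+4-2, 14+0) = 21
v[6] = max(4+21-2, 9+19-2, 8+11-2, 19+9-2, 14+4-2, 29+0) = 29
v[7] = max(4+29-2, 9+21-2, 8+19-2, …, 29+4-2, 18+0) = 31
v[8] = max(4+31-2, 9+29-2, 8+21-2, …, 18+4-2, 28+0) = 36
v[9] = max(4+36-2, 9+31-2, 8+29-2, …, 28+4-2, 28+0) = 38
One optimal plan: pieces 6 + 2 + 1 (2 cuts) → $42 − $4 = $38.

38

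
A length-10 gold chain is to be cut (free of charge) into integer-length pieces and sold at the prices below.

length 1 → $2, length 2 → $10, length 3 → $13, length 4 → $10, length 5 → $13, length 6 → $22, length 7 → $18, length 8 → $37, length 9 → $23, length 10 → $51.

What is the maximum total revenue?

Consider every possible first cut. best[k] is the best of p[i]+best[k−i] over all sellable i≤k.
best[1] = 2
best[2] = 10
best[3] = 13
best[4] = 20  (first piece 2, then best[2]=10)
best[5] = 23  (first piece 2, then best[3]=13)
best[6] = 30  (first piece 2, then best[4]=20)
best[7] = 33  (first piece 2, then best[5]=23)
best[8] = 40  (first piece 2, then best[6]=30)
best[9] = 43  (first piece 2, then best[7]=33)
best[10] = 51
Best is to sell the whole 10-inch piece uncut for $51.

51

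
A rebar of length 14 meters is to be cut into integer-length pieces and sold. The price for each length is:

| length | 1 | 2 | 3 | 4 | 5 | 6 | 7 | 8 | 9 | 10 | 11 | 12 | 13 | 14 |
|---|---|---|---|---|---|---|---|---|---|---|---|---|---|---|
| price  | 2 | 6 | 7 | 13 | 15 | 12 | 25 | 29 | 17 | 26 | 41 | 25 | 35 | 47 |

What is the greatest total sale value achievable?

Let R[k] be the best obtainable value from length k. For each k, try every first piece i and keep the best of price[i] + R[k−i].
R[1] = 2
R[2] = max(2+2, 6+0) = 6
R[3] = max(2+6, 6+2, 7+0) = 8
R[4] = max(2+8, 6+6, 7+2, 13+0) = 13
R[5] = max(2+13, 6+8, 7+6, 13+2, 15+0) = 15
R[6] = max(2+15, 6+13, 7+8, 13+6, 15+2, 12+0) = 19
R[7] = max(2+19, 6+15, 7+13, …, 12+2, 25+0) = 25
R[8] = max(2+25, 6+19, 7+15, …, 25+2, 29+0) = 29
R[9] = max(2+29, 6+25, 7+19, …, 29+2, 17+0) = 31
R[10] = max(2+31, 6+29, 7+25, …, 17+2, 26+0) = 35
R[11] = max(2+35, 6+31, 7+29, …, 26+2, 41+0) = 41
R[12] = max(2+41, 6+35, 7+31, …, 41+2, 25+0) = 43
R[13] = max(2+43, 6+41, 7+35, …, 25+2, 35+0) = 47
R[14] = max(2+47, 6+43, 7+41, …, 35+2, 47+0) = 50
One optimal cutting: 7 + 7 → ₹25 + ₹25 = ₹50.

50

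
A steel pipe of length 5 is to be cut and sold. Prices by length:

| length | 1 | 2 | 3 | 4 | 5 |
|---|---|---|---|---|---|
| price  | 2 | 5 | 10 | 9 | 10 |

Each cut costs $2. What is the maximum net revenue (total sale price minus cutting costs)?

Build v[k] bottom-up: v[k] = max over allowed piece i of (p[i] + v[k−i]) − 2 per cut.
v[1] = 2
v[2] = 5
v[3] = 10
v[4] = 10  (first piece 1, then v[3]=10)
v[5] = 13  (first piece 2, then v[3]=10)
One optimal plan: pieces 3 + 2 (1 cut) → $15 − $2 = $13.

13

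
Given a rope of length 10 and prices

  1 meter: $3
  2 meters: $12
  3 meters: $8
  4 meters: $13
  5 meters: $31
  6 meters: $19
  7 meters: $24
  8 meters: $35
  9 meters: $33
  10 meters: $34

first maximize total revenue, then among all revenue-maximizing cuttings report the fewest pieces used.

Build r[k] bottom-up: r[k] = max over allowed piece i of (p[i] + r[k−i]).
r[1] = 3
r[2] = 12
r[3] = 15  (first piece 1, then r[2]=12)
r[4] = 24  (first piece 2, then r[2]=12)
r[5] = 31
r[6] = 36  (first piece 2, then r[4]=24)
r[7] = 43  (first piece 2, then r[5]=31)
r[8] = 48  (first piece 2, then r[6]=36)
r[9] = 55  (first piece 2, then r[7]=43)
r[10] = 62  (first piece 5, then r[5]=31)
Maximum revenue is $62.
Now minimize piece count subject to staying optimal: for each k, pieces[k] = 1 + min over i with p[i]+r[k−i]=r[k] of pieces[k−i].
pieces[7] = 2
pieces[8] = 4
pieces[9] = 3
pieces[10] = 2

2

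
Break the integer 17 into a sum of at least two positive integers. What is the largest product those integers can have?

Let g[k] be the best product for length k (with at least one cut). For each first piece i, the rest contributes max(k−i, g[k−i]).
g[2] = 1*max(1,0) = 1*1 = 1
g[3] = max(1*2, 2*1) = 2
g[4] = max(1*3, 2*2, 3*1) = 4
g[5] = max(1*4, 2*3, 3*2, 4*1) = 6
g[6] = max(1*6, 2*4, 3*3, 4*2, 5*1) = 9
g[7] = max(1*9, 2*6, 3*4, 4*3, 5*2, 6*1) = 12
g[8] = max(1*12, 2*9, 3*6, …, 6*2, 7*1) = 18
g[9] = max(1*18, 2*12, 3*9, …, 7*2, 8*1) = 27
g[10] = max(1*27, 2*18, 3*12, …, 8*2, 9*1) = 36
g[11] = max(1*36, 2*27, 3*18, …, 9*2, 10*1) = 54
g[12] = max(1*54, 2*36, 3*27, …, 10*2, 11*1) = 81
g[13] = max(1*81, 2*54, 3*36, …, 11*2, 12*1) = 108
g[14] = max(1*108, 2*81, 3*54, …, 12*2, 13*1) = 162
g[15] = max(1*162, 2*108, 3*81, …, 13*2, 14*1) = 243
g[16] = max(1*243, 2*162, 3*108, …, 14*2, 15*1) = 324
g[17] = max(1*324, 2*243, 3*162, …, 15*2, 16*1) = 486
One optimal split: 3 + 3 + 3 + 3 + 3 + 2; product 3*3*3*3*3*2 = 486.

486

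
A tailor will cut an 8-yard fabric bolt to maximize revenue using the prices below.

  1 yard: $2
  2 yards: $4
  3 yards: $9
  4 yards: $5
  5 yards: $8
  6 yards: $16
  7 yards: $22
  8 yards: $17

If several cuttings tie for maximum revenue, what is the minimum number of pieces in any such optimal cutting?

2

Let r[k] be the best obtainable value from length k. For each k, try every first piece i and keep the best of price[i] + r[k−i].
r[1] = 2
r[2] = max(2+2, 4+0) = 4
r[3] = max(2+4, 4+2, 9+0) = 9
r[4] = max(2+9, 4+4, 9+2, 5+0) = 11
r[5] = max(2+11, 4+9, 9+4, 5+2, 8+0) = 13
r[6] = max(2+13, 4+11, 9+9, 5+4, 8+2, 16+0) = 18
r[7] = max(2+18, 4+13, 9+11, …, 16+2, 22+0) = 22
r[8] = max(2+22, 4+18, 9+13, …, 22+2, 17+0) = 24
Maximum revenue is $24.
Now minimize piece count subject to staying optimal: for each k, pieces[k] = 1 + min over i with p[i]+r[k−i]=r[k] of pieces[k−i].
pieces[5] = 2
pieces[6] = 2
pieces[7] = 1
pieces[8] = 2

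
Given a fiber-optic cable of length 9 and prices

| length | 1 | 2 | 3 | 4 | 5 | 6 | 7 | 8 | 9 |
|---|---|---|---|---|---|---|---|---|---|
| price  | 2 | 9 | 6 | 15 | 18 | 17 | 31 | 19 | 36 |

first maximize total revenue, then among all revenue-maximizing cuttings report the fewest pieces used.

2

Let r[k] be the best obtainable value from length k. For each k, try every first piece i and keep the best of price[i] + r[k−i].
r[1] = 2
r[2] = max(2+2, 9+0) = 9
r[3] = max(2+9, 9+2, 6+0) = 11
r[4] = max(2+11, 9+9, 6+2, 15+0) = 18
r[5] = max(2+18, 9+11, 6+9, 15+2, 18+0) = 20
r[6] = max(2+20, 9+18, 6+11, 15+9, 18+2, 17+0) = 27
r[7] = max(2+27, 9+20, 6+18, …, 17+2, 31+0) = 31
r[8] = max(2+31, 9+27, 6+20, …, 31+2, 19+0) = 36
r[9] = max(2+36, 9+31, 6+27, …, 19+2, 36+0) = 40
Maximum revenue is $40.
Now minimize piece count subject to staying optimal: for each k, pieces[k] = 1 + min over i with p[i]+r[k−i]=r[k] of pieces[k−i].
pieces[6] = 3
pieces[7] = 1
pieces[8] = 4
pieces[9] = 2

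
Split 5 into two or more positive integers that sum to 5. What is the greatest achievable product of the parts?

6

Let g[k] be the best product for length k (with at least one cut). For each first piece i, the rest contributes max(k−i, g[k−i]).
g[2] = 1·max(1,0) = 1·1 = 1
g[3] = 1·max(2,1) = 1·2 = 2
g[4] = 2·max(2,1) = 2·2 = 4
g[5] = 2·max(3,2) = 2·3 = 6
One optimal split: 3 + 2; product 3·2 = 6.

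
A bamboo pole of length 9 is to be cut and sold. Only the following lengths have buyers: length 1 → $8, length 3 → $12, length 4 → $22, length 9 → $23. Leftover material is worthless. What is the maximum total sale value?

Let r[k] be the best obtainable value from length k. For each k, try every first piece i and keep the best of price[i] + r[k−i].
r[1] = 8
r[2] = 16  (first piece 1, then r[1]=8)
r[3] = max(8+16, 12+0) = 24
r[4] = max(8+24, 12+8, 22+0) = 32
r[5] = max(8+32, 12+16, 22+8) = 40
r[6] = max(8+40, 12+24, 22+16) = 48
r[7] = max(8+48, 12+32, 22+24) = 56
r[8] = max(8+56, 12+40, 22+32) = 64
r[9] = max(8+64, 12+48, 22+40, 23+0) = 72
One optimal cutting: 1 + 1 + 1 + 1 + 1 + 1 + 1 + 1 + 1 → $72.

72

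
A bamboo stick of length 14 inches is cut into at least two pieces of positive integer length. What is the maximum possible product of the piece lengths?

162

Define g[k] = max over 1≤i<k of i · max(k−i, g[k−i]); the inner max lets the remainder stay uncut if that's better.
g[2] = 1*max(1,0) = 1*1 = 1
g[3] = max(1*2, 2*1) = 2
g[4] = max(1*3, 2*2, 3*1) = 4
g[5] = max(1*4, 2*3, 3*2, 4*1) = 6
g[6] = max(1*6, 2*4, 3*3, 4*2, 5*1) = 9
g[7] = max(1*9, 2*6, 3*4, 4*3, 5*2, 6*1) = 12
g[8] = max(1*12, 2*9, 3*6, …, 6*2, 7*1) = 18
g[9] = max(1*18, 2*12, 3*9, …, 7*2, 8*1) = 27
g[10] = max(1*27, 2*18, 3*12, …, 8*2, 9*1) = 36
g[11] = max(1*36, 2*27, 3*18, …, 9*2, 10*1) = 54
g[12] = max(1*54, 2*36, 3*27, …, 10*2, 11*1) = 81
g[13] = max(1*81, 2*54, 3*36, …, 11*2, 12*1) = 108
g[14] = max(1*108, 2*81, 3*54, …, 12*2, 13*1) = 162
One optimal split: 3 + 3 + 3 + 3 + 2; product 3*3*3*3*2 = 162.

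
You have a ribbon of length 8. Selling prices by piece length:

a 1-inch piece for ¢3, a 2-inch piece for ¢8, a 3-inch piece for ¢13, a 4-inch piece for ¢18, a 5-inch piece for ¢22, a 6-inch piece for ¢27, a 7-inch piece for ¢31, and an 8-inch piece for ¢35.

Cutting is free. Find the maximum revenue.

36

Build best[k] bottom-up: best[k] = max over allowed piece i of (p[i] + best[k−i]).
best[1] = 3
best[2] = max(3+3, 8+0) = 8
best[3] = max(3+8, 8+3, 13+0) = 13
best[4] = max(3+13, 8+8, 13+3, 18+0) = 18
best[5] = max(3+18, 8+13, 13+8, 18+3, 22+0) = 22
best[6] = max(3+22, 8+18, 13+13, 18+8, 22+3, 27+0) = 27
best[7] = max(3+27, 8+22, 13+18, …, 27+3, 31+0) = 31
best[8] = max(3+31, 8+27, 13+22, …, 31+3, 35+0) = 36
One optimal cutting: 4 + 4 → ¢18 + ¢18 = ¢36.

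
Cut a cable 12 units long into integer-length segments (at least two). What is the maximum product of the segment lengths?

Define P[k] = max over 1≤i<k of i · max(k−i, P[k−i]); the inner max lets the remainder stay uncut if that's better.
P[2] = 1*max(1,0) = 1*1 = 1
P[3] = 1*max(2,1) = 1*2 = 2
P[4] = 2*max(2,1) = 2*2 = 4
P[5] = 2*max(3,2) = 2*3 = 6
P[6] = 3*max(3,2) = 3*3 = 9
P[7] = 2*max(5,6) = 2*6 = 12
P[8] = 2*max(6,9) = 2*9 = 18
P[9] = 3*max(6,9) = 3*9 = 27
P[10] = 2*max(8,18) = 2*18 = 36
P[11] = 2*max(9,27) = 2*27 = 54
P[12] = 3*max(9,27) = 3*27 = 81
One optimal split: 3 + 3 + 3 + 3; product 3*3*3*3 = 81.

81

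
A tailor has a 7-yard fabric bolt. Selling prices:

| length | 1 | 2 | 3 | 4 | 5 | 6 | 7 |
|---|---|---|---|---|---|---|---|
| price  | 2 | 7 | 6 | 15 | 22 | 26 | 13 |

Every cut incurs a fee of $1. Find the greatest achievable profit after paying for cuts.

Build net[k] bottom-up: net[k] = max over allowed piece i of (p[i] + net[k−i]) − 1 per cut.
net[1] = 2
net[2] = max(2+2-1, 7+0) = 7
net[3] = max(2+7-1, 7+2-1, 6+0) = 8
net[4] = max(2+8-1, 7+7-1, 6+2-1, 15+0) = 15
net[5] = max(2+15-1, 7+8-1, 6+7-1, 15+2-1, 22+0) = 22
net[6] = max(2+22-1, 7+15-1, 6+8-1, 15+7-1, 22+2-1, 26+0) = 26
net[7] = max(2+26-1, 7+22-1, 6+15-1, …, 26+2-1, 13+0) = 28
One optimal plan: pieces 5 + 2 (1 cut) → $29 − $1 = $28.

28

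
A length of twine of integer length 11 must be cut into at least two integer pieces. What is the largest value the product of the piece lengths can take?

54

Fill f[k] for k=2..11: at each k try every first piece i and multiply by the better of (k−i) uncut or f[k−i].
f[2] = 1·max(1,0) = 1·1 = 1
f[3] = max(1·2, 2·1) = 2
f[4] = max(1·3, 2·2, 3·1) = 4
f[5] = max(1·4, 2·3, 3·2, 4·1) = 6
f[6] = max(1·6, 2·4, 3·3, 4·2, 5·1) = 9
f[7] = max(1·9, 2·6, 3·4, 4·3, 5·2, 6·1) = 12
f[8] = max(1·12, 2·9, 3·6, …, 6·2, 7·1) = 18
f[9] = max(1·18, 2·12, 3·9, …, 7·2, 8·1) = 27
f[10] = max(1·27, 2·18, 3·12, …, 8·2, 9·1) = 36
f[11] = max(1·36, 2·27, 3·18, …, 9·2, 10·1) = 54
One optimal split: 3 + 3 + 3 + 2; product 3·3·3·2 = 54.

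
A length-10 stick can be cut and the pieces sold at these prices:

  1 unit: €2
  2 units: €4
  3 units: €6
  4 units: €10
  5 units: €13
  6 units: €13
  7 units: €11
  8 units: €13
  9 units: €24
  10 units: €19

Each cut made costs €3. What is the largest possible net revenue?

Let r[k] be the best obtainable value from length k. For each k, try every first piece i and keep the best of price[i] + r[k−i] minus the 3 cut fee when i<k.
r[1] = 2
r[2] = 4
r[3] = 6
r[4] = 10
r[5] = 13
r[6] = 13
r[7] = 14  (first piece 2, then r[5]=13)
r[8] = 17  (first piece 4, then r[4]=10)
r[9] = 24
r[10] = 23  (first piece 1, then r[9]=24)
One optimal plan: pieces 9 + 1 (1 cut) → €26 − €3 = €23.

23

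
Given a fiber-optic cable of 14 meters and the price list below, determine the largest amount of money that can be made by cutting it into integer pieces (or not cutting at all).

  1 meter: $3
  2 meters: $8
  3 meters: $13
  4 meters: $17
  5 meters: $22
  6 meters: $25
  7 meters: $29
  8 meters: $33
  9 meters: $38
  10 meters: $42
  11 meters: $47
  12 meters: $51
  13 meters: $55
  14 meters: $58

61

Build best[k] bottom-up: best[k] = max over allowed piece i of (p[i] + best[k−i]).
best[1] = 3
best[2] = 8
best[3] = 13
best[4] = 17
best[5] = 22
best[6] = 26  (first piece 3, then best[3]=13)
best[7] = 30  (first piece 2, then best[5]=22)
best[8] = 35  (first piece 3, then best[5]=22)
best[9] = 39  (first piece 3, then best[6]=26)
best[10] = 44  (first piece 5, then best[5]=22)
best[11] = 48  (first piece 3, then best[8]=35)
best[12] = 52  (first piece 2, then best[10]=44)
best[13] = 57  (first piece 3, then best[10]=44)
best[14] = 61  (first piece 3, then best[11]=48)
One optimal cutting: 5 + 3 + 3 + 3 → $22 + $13 + $13 + $13 = $61.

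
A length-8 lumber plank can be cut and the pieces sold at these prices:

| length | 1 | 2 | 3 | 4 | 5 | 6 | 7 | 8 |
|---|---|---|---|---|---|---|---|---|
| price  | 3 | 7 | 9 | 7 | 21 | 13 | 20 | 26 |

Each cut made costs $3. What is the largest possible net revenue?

27

Build net[k] bottom-up: net[k] = max over allowed piece i of (p[i] + net[k−i]) − 3 per cut.
net[1] = 3
net[2] = max(3+3-3, 7+0) = 7
net[3] = max(3+7-3, 7+3-3, 9+0) = 9
net[4] = max(3+9-3, 7+7-3, 9+3-3, 7+0) = 11
net[5] = max(3+11-3, 7+9-3, 9+7-3, 7+3-3, 21+0) = 21
net[6] = max(3+21-3, 7+11-3, 9+9-3, 7+7-3, 21+3-3, 13+0) = 21
net[7] = max(3+21-3, 7+21-3, 9+11-3, …, 13+3-3, 20+0) = 25
net[8] = max(3+25-3, 7+21-3, 9+21-3, …, 20+3-3, 26+0) = 27
One optimal plan: pieces 5 + 3 (1 cut) → $30 − $3 = $27.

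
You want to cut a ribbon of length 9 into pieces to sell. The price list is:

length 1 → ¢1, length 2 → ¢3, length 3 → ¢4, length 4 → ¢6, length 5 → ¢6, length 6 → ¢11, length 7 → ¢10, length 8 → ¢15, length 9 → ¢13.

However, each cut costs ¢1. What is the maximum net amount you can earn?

15

Build v[k] bottom-up: v[k] = max over allowed piece i of (p[i] + v[k−i]) − 1 per cut.
v[1] = 1
v[2] = max(1+1-1, 3+0) = 3
v[3] = max(1+3-1, 3+1-1, 4+0) = 4
v[4] = max(1+4-1, 3+3-1, 4+1-1, 6+0) = 6
v[5] = max(1+6-1, 3+4-1, 4+3-1, 6+1-1, 6+0) = 6
v[6] = max(1+6-1, 3+6-1, 4+4-1, 6+3-1, 6+1-1, 11+0) = 11
v[7] = max(1+11-1, 3+6-1, 4+6-1, …, 11+1-1, 10+0) = 11
v[8] = max(1+11-1, 3+11-1, 4+6-1, …, 10+1-1, 15+0) = 15
v[9] = max(1+15-1, 3+11-1, 4+11-1, …, 15+1-1, 13+0) = 15
One optimal plan: pieces 8 + 1 (1 cut) → ¢16 − ¢1 = ¢15.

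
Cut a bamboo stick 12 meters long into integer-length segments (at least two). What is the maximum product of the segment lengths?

81

Let P[k] be the best product for length k (with at least one cut). For each first piece i, the rest contributes max(k−i, P[k−i]).
P[2] = 1·max(1,0) = 1·1 = 1
P[3] = max(1·2, 2·1) = 2
P[4] = max(1·3, 2·2, 3·1) = 4
P[5] = max(1·4, 2·3, 3·2, 4·1) = 6
P[6] = max(1·6, 2·4, 3·3, 4·2, 5·1) = 9
P[7] = max(1·9, 2·6, 3·4, 4·3, 5·2, 6·1) = 12
P[8] = max(1·12, 2·9, 3·6, …, 6·2, 7·1) = 18
P[9] = max(1·18, 2·12, 3·9, …, 7·2, 8·1) = 27
P[10] = max(1·27, 2·18, 3·12, …, 8·2, 9·1) = 36
P[11] = max(1·36, 2·27, 3·18, …, 9·2, 10·1) = 54
P[12] = max(1·54, 2·36, 3·27, …, 10·2, 11·1) = 81
One optimal split: 3 + 3 + 3 + 3; product 3·3·3·3 = 81.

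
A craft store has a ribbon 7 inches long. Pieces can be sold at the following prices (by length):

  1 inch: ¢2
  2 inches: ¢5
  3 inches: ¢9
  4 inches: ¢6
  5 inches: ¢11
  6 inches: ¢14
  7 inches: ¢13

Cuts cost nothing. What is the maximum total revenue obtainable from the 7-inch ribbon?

Let v[k] be the best obtainable value from length k. For each k, try every first piece i and keep the best of price[i] + v[k−i].
v[1] = 2
v[2] = max(2+2, 5+0) = 5
v[3] = max(2+5, 5+2, 9+0) = 9
v[4] = max(2+9, 5+5, 9+2, 6+0) = 11
v[5] = max(2+11, 5+9, 9+5, 6+2, 11+0) = 14
v[6] = max(2+14, 5+11, 9+9, 6+5, 11+2, 14+0) = 18
v[7] = max(2+18, 5+14, 9+11, …, 14+2, 13+0) = 20
One optimal cutting: 3 + 3 + 1 → ¢9 + ¢9 + ¢2 = ¢20.

20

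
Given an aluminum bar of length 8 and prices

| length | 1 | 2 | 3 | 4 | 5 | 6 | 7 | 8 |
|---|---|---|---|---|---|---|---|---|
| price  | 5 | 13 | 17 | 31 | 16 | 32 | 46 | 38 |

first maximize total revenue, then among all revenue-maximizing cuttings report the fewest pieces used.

2

Let r[k] be the best obtainable value from length k. For each k, try every first piece i and keep the best of price[i] + r[k−i].
r[1] = 5
r[2] = max(5+5, 13+0) = 13
r[3] = max(5+13, 13+5, 17+0) = 18
r[4] = max(5+18, 13+13, 17+5, 31+0) = 31
r[5] = max(5+31, 13+18, 17+13, 31+5, 16+0) = 36
r[6] = max(5+36, 13+31, 17+18, 31+13, 16+5, 32+0) = 44
r[7] = max(5+44, 13+36, 17+31, …, 32+5, 46+0) = 49
r[8] = max(5+49, 13+44, 17+36, …, 46+5, 38+0) = 62
Maximum revenue is $62.
Now minimize piece count subject to staying optimal: for each k, pieces[k] = 1 + min over i with p[i]+r[k−i]=r[k] of pieces[k−i].
pieces[5] = 2
pieces[6] = 2
pieces[7] = 3
pieces[8] = 2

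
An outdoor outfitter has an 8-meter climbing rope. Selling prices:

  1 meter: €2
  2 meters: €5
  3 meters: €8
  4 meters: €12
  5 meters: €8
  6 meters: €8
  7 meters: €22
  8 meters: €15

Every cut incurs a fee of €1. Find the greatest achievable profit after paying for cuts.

Let v[k] be the best obtainable value from length k. For each k, try every first piece i and keep the best of price[i] + v[k−i] minus the 1 cut fee when i<k.
v[1] = 2
v[2] = max(2+2-1, 5+0) = 5
v[3] = max(2+5-1, 5+2-1, 8+0) = 8
v[4] = max(2+8-1, 5+5-1, 8+2-1, 12+0) = 12
v[5] = max(2+12-1, 5+8-1, 8+5-1, 12+2-1, 8+0) = 13
v[6] = max(2+13-1, 5+12-1, 8+8-1, 12+5-1, 8+2-1, 8+0) = 16
v[7] = max(2+16-1, 5+13-1, 8+12-1, …, 8+2-1, 22+0) = 22
v[8] = max(2+22-1, 5+16-1, 8+13-1, …, 22+2-1, 15+0) = 23
One optimal plan: pieces 7 + 1 (1 cut) → €24 − €1 = €23.

23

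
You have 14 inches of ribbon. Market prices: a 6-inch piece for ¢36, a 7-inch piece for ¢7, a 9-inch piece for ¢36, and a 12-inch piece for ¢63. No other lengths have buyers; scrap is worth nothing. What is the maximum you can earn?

72

Build f[k] bottom-up: f[k] = max over allowed piece i of (p[i] + f[k−i]).
f[1] = 0
f[2] = 0
f[3] = 0
f[4] = 0
f[5] = 0
f[6] = 36
f[7] = 36
f[8] = 36
f[9] = 36
f[10] = 36
f[11] = 36
f[12] = 72  (first piece 6, then f[6]=36)
f[13] = 72
f[14] = 72
One optimal cutting: pieces 6 + 6 with 2 inches of scrap → ¢72.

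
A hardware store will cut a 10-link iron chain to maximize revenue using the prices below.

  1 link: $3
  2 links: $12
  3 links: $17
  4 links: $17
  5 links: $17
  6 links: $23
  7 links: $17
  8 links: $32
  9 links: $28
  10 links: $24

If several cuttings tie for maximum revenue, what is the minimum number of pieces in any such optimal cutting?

Build r[k] bottom-up: r[k] = max over allowed piece i of (p[i] + r[k−i]).
r[1] = 3
r[2] = max(3+3, 12+0) = 12
r[3] = max(3+12, 12+3, 17+0) = 17
r[4] = max(3+17, 12+12, 17+3, 17+0) = 24
r[5] = max(3+24, 12+17, 17+12, 17+3, 17+0) = 29
r[6] = max(3+29, 12+24, 17+17, 17+12, 17+3, 23+0) = 36
r[7] = max(3+36, 12+29, 17+24, …, 23+3, 17+0) = 41
r[8] = max(3+41, 12+36, 17+29, …, 17+3, 32+0) = 48
r[9] = max(3+48, 12+41, 17+36, …, 32+3, 28+0) = 53
r[10] = max(3+53, 12+48, 17+41, …, 28+3, 24+0) = 60
Maximum revenue is $60.
Now minimize piece count subject to staying optimal: for each k, pieces[k] = 1 + min over i with p[i]+r[k−i]=r[k] of pieces[k−i].
pieces[7] = 3
pieces[8] = 4
pieces[9] = 4
pieces[10] = 5

5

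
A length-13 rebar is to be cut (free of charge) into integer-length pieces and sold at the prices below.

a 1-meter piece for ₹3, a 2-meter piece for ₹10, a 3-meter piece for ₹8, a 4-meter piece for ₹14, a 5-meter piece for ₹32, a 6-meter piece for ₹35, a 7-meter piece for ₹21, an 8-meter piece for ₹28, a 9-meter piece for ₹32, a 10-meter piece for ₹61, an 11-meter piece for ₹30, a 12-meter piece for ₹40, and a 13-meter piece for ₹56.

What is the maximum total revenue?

77

Let v[k] be the best obtainable value from length k. For each k, try every first piece i and keep the best of price[i] + v[k−i].
v[1] = 3
v[2] = max(3+3, 10+0) = 10
v[3] = max(3+10, 10+3, 8+0) = 13
v[4] = max(3+13, 10+10, 8+3, 14+0) = 20
v[5] = max(3+20, 10+13, 8+10, 14+3, 32+0) = 32
v[6] = max(3+32, 10+20, 8+13, 14+10, 32+3, 35+0) = 35
v[7] = max(3+35, 10+32, 8+20, …, 35+3, 21+0) = 42
v[8] = max(3+42, 10+35, 8+32, …, 21+3, 28+0) = 45
v[9] = max(3+45, 10+42, 8+35, …, 28+3, 32+0) = 52
v[10] = max(3+52, 10+45, 8+42, …, 32+3, 61+0) = 64
v[11] = max(3+64, 10+52, 8+45, …, 61+3, 30+0) = 67
v[12] = max(3+67, 10+64, 8+52, …, 30+3, 40+0) = 74
v[13] = max(3+74, 10+67, 8+64, …, 40+3, 56+0) = 77
One optimal cutting: 5 + 5 + 2 + 1 → ₹32 + ₹32 + ₹10 + ₹3 = ₹77.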